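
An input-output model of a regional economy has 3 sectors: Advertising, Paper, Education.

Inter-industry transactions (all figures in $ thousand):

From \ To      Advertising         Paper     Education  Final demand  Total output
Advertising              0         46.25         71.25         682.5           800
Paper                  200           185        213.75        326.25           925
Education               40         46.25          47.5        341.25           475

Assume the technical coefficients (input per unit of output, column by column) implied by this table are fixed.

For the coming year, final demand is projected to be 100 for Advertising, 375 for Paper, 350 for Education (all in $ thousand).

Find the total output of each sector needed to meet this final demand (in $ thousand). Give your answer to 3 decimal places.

Technical coefficients a_ij = z_ij / X_j:
  a_11 = 0/800 = 0.00, a_21 = 200/800 = 0.25, a_31 = 40/800 = 0.05
  a_12 = 46.25/925 = 0.05, a_22 = 185/925 = 0.20, a_32 = 46.25/925 = 0.05
  a_13 = 71.25/475 = 0.15, a_23 = 213.75/475 = 0.45, a_33 = 47.5/475 = 0.10
I − A =
  [   1.00    -0.05    -0.15]
  [  -0.25     0.80    -0.45]
  [  -0.05    -0.05     0.90]
Cofactors of I−A, C_ij = (−1)^(i+j)·(minor ij) (rows/columns in the sector order above):
  C_11 = (0.80)(0.90) − (-0.45)(-0.05) = 0.6975
  C_12 = −[(-0.25)(0.90) − (-0.45)(-0.05)] = 0.2475
  C_13 = (-0.25)(-0.05) − (0.80)(-0.05) = 0.0525
  C_21 = −[(-0.05)(0.90) − (-0.15)(-0.05)] = 0.0525
  C_22 = (1.00)(0.90) − (-0.15)(-0.05) = 0.8925
  C_23 = −[(1.00)(-0.05) − (-0.05)(-0.05)] = 0.0525
  C_31 = (-0.05)(-0.45) − (-0.15)(0.80) = 0.1425
  C_32 = −[(1.00)(-0.45) − (-0.15)(-0.25)] = 0.4875
  C_33 = (1.00)(0.80) − (-0.05)(-0.25) = 0.7875
det(I−A) = Σ_j (I−A)_1j·C_1j = (1.00)(0.6975) + (-0.05)(0.2475) + (-0.15)(0.0525) = 0.67725
adj(I−A) = Cᵀ =
  [ 0.6975   0.0525   0.1425]
  [ 0.2475   0.8925   0.4875]
  [ 0.0525   0.0525   0.7875]
(I − A)⁻¹ = adj(I−A) / det(I−A) ≈
  [   1.0299     0.0775     0.2104]
  [   0.3654     1.3178     0.7198]
  [   0.0775     0.0775     1.1628]
x = (I − A)⁻¹ d = adj(I−A)·d / det(I−A), with det(I−A) = 0.67725:
  x_1 = (0.6975·100 + 0.0525·375 + 0.1425·350) / 0.67725 = 139.3125 / 0.67725 ≈ 205.703
  x_2 = (0.2475·100 + 0.8925·375 + 0.4875·350) / 0.67725 = 530.0625 / 0.67725 ≈ 782.669
  x_3 = (0.0525·100 + 0.0525·375 + 0.7875·350) / 0.67725 = 300.5625 / 0.67725 ≈ 443.798

x_1 = 205.703, x_2 = 782.669, x_3 = 443.798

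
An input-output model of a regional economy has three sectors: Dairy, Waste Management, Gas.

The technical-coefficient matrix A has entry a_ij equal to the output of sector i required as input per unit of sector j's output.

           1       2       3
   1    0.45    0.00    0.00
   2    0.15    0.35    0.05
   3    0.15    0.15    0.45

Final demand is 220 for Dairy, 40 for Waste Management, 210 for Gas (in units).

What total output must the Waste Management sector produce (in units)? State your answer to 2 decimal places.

I − A =
  [   0.55     0.00     0.00]
  [  -0.15     0.65    -0.05]
  [  -0.15    -0.15     0.55]
Cofactors of I−A, C_ij = (−1)^(i+j)·(minor ij) (rows/columns in the sector order above):
  C_11 = (0.65)(0.55) − (-0.05)(-0.15) = 0.3500
  C_12 = −[(-0.15)(0.55) − (-0.05)(-0.15)] = 0.0900
  C_13 = (-0.15)(-0.15) − (0.65)(-0.15) = 0.1200
  C_21 = −[(0.00)(0.55) − (0.00)(-0.15)] = 0.0000
  C_22 = (0.55)(0.55) − (0.00)(-0.15) = 0.3025
  C_23 = −[(0.55)(-0.15) − (0.00)(-0.15)] = 0.0825
  C_31 = (0.00)(-0.05) − (0.00)(0.65) = 0.0000
  C_32 = −[(0.55)(-0.05) − (0.00)(-0.15)] = 0.0275
  C_33 = (0.55)(0.65) − (0.00)(-0.15) = 0.3575
det(I−A) = Σ_j (I−A)_1j·C_1j = (0.55)(0.3500) + (0.00)(0.0900) + (0.00)(0.1200) = 0.1925
adj(I−A) = Cᵀ =
  [ 0.3500   0.0000   0.0000]
  [ 0.0900   0.3025   0.0275]
  [ 0.1200   0.0825   0.3575]
(I − A)⁻¹ = adj(I−A) / det(I−A) ≈
  [   1.8182     0.0000     0.0000]
  [   0.4675     1.5714     0.1429]
  [   0.6234     0.4286     1.8571]
x = (I − A)⁻¹ d = adj(I−A)·d / det(I−A), with det(I−A) = 0.1925:
  x_1 = (0.3500·220 + 0.0000·40 + 0.0000·210) / 0.1925 = 77.00 / 0.1925 = 400.00
  x_2 = (0.0900·220 + 0.3025·40 + 0.0275·210) / 0.1925 = 37.675 / 0.1925 ≈ 195.71
  x_3 = (0.1200·220 + 0.0825·40 + 0.3575·210) / 0.1925 = 104.775 / 0.1925 ≈ 544.29

x_2 = 195.71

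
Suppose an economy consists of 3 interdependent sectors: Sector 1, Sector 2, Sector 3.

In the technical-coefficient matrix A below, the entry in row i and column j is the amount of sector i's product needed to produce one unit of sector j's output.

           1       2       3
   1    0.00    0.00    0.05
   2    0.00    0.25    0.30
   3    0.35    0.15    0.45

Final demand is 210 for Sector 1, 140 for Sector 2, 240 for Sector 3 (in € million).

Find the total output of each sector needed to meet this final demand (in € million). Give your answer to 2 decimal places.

I − A =
  [   1.00     0.00    -0.05]
  [   0.00     0.75    -0.30]
  [  -0.35    -0.15     0.55]
Cofactors of I−A, C_ij = (−1)^(i+j)·(minor ij) (rows/columns in the sector order above):
  C_11 = (0.75)(0.55) − (-0.30)(-0.15) = 0.3675
  C_12 = −[(0.00)(0.55) − (-0.30)(-0.35)] = 0.1050
  C_13 = (0.00)(-0.15) − (0.75)(-0.35) = 0.2625
  C_21 = −[(0.00)(0.55) − (-0.05)(-0.15)] = 0.0075
  C_22 = (1.00)(0.55) − (-0.05)(-0.35) = 0.5325
  C_23 = −[(1.00)(-0.15) − (0.00)(-0.35)] = 0.1500
  C_31 = (0.00)(-0.30) − (-0.05)(0.75) = 0.0375
  C_32 = −[(1.00)(-0.30) − (-0.05)(0.00)] = 0.3000
  C_33 = (1.00)(0.75) − (0.00)(0.00) = 0.7500
det(I−A) = Σ_j (I−A)_1j·C_1j = (1.00)(0.3675) + (0.00)(0.1050) + (-0.05)(0.2625) = 0.354375
adj(I−A) = Cᵀ =
  [ 0.3675   0.0075   0.0375]
  [ 0.1050   0.5325   0.3000]
  [ 0.2625   0.1500   0.7500]
(I − A)⁻¹ = adj(I−A) / det(I−A) ≈
  [   1.0370     0.0212     0.1058]
  [   0.2963     1.5026     0.8466]
  [   0.7407     0.4233     2.1164]
x = (I − A)⁻¹ d = adj(I−A)·d / det(I−A), with det(I−A) = 0.354375:
  x_1 = (0.3675·210 + 0.0075·140 + 0.0375·240) / 0.354375 = 87.225 / 0.354375 ≈ 246.14
  x_2 = (0.1050·210 + 0.5325·140 + 0.3000·240) / 0.354375 = 168.60 / 0.354375 ≈ 475.77
  x_3 = (0.2625·210 + 0.1500·140 + 0.7500·240) / 0.354375 = 256.125 / 0.354375 ≈ 722.75

x_1 = 246.14, x_2 = 475.77, x_3 = 722.75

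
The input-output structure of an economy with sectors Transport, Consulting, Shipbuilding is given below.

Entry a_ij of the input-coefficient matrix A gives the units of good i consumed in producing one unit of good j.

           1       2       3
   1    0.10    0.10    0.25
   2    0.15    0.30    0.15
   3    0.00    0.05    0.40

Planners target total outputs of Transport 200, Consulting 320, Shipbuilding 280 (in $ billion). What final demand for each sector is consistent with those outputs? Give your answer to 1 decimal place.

d_1 = 78.0, d_2 = 152.0, d_3 = 152.0

I − A =
  [   0.90    -0.10    -0.25]
  [  -0.15     0.70    -0.15]
  [   0.00    -0.05     0.60]
d = (I − A) x:
  d_1 = (+0.90)·200 + (-0.10)·320 + (-0.25)·280 = 78.0
  d_2 = (-0.15)·200 + (+0.70)·320 + (-0.15)·280 = 152.0
  d_3 = (+0.00)·200 + (-0.05)·320 + (+0.60)·280 = 152.0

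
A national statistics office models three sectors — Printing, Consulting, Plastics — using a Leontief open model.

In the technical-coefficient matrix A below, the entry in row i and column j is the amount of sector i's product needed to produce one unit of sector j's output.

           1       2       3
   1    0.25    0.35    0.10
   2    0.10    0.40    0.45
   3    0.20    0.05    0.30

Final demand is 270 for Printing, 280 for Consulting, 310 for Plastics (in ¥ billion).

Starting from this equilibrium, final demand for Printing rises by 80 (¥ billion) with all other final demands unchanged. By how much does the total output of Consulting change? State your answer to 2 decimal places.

Δx_2 = 55.74

I − A =
  [   0.75    -0.35    -0.10]
  [  -0.10     0.60    -0.45]
  [  -0.20    -0.05     0.70]
Cofactors of I−A, C_ij = (−1)^(i+j)·(minor ij) (rows/columns in the sector order above):
  C_11 = (0.60)(0.70) − (-0.45)(-0.05) = 0.3975
  C_12 = −[(-0.10)(0.70) − (-0.45)(-0.20)] = 0.1600
  C_13 = (-0.10)(-0.05) − (0.60)(-0.20) = 0.1250
  C_21 = −[(-0.35)(0.70) − (-0.10)(-0.05)] = 0.2500
  C_22 = (0.75)(0.70) − (-0.10)(-0.20) = 0.5050
  C_23 = −[(0.75)(-0.05) − (-0.35)(-0.20)] = 0.1075
  C_31 = (-0.35)(-0.45) − (-0.10)(0.60) = 0.2175
  C_32 = −[(0.75)(-0.45) − (-0.10)(-0.10)] = 0.3475
  C_33 = (0.75)(0.60) − (-0.35)(-0.10) = 0.4150
det(I−A) = Σ_j (I−A)_1j·C_1j = (0.75)(0.3975) + (-0.35)(0.1600) + (-0.10)(0.1250) = 0.229625
adj(I−A) = Cᵀ =
  [ 0.3975   0.2500   0.2175]
  [ 0.1600   0.5050   0.3475]
  [ 0.1250   0.1075   0.4150]
(I − A)⁻¹ = adj(I−A) / det(I−A) ≈
  [   1.7311     1.0887     0.9472]
  [   0.6968     2.1992     1.5133]
  [   0.5444     0.4682     1.8073]
Δx = (I − A)⁻¹ Δd with Δd having +80 in the Printing component and 0 elsewhere.
So Δx_2 = L_21 · (+80), where L_21 = adj(I−A)_21 / det(I−A) = 0.1600 / 0.229625.
Δx_2 = 0.1600 × (+80) / 0.229625 = 12.80 / 0.229625 ≈ 55.74.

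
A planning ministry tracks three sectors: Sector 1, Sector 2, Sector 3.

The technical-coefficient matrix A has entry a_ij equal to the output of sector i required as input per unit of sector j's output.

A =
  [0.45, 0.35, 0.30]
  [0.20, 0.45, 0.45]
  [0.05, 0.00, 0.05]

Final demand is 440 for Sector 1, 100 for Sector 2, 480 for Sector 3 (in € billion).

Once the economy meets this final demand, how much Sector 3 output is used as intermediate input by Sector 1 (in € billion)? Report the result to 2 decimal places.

I − A =
  [   0.55    -0.35    -0.30]
  [  -0.20     0.55    -0.45]
  [  -0.05     0.00     0.95]
Cofactors of I−A, C_ij = (−1)^(i+j)·(minor ij) (rows/columns in the sector order above):
  C_11 = (0.55)(0.95) − (-0.45)(0.00) = 0.5225
  C_12 = −[(-0.20)(0.95) − (-0.45)(-0.05)] = 0.2125
  C_13 = (-0.20)(0.00) − (0.55)(-0.05) = 0.0275
  C_21 = −[(-0.35)(0.95) − (-0.30)(0.00)] = 0.3325
  C_22 = (0.55)(0.95) − (-0.30)(-0.05) = 0.5075
  C_23 = −[(0.55)(0.00) − (-0.35)(-0.05)] = 0.0175
  C_31 = (-0.35)(-0.45) − (-0.30)(0.55) = 0.3225
  C_32 = −[(0.55)(-0.45) − (-0.30)(-0.20)] = 0.3075
  C_33 = (0.55)(0.55) − (-0.35)(-0.20) = 0.2325
det(I−A) = Σ_j (I−A)_1j·C_1j = (0.55)(0.5225) + (-0.35)(0.2125) + (-0.30)(0.0275) = 0.20475
adj(I−A) = Cᵀ =
  [ 0.5225   0.3325   0.3225]
  [ 0.2125   0.5075   0.3075]
  [ 0.0275   0.0175   0.2325]
(I − A)⁻¹ = adj(I−A) / det(I−A) ≈
  [   2.5519     1.6239     1.5751]
  [   1.0379     2.4786     1.5018]
  [   0.1343     0.0855     1.1355]
First solve x = (I − A)⁻¹ d = adj(I−A)·d / det(I−A); in particular x_1 = (0.5225·440 + 0.3325·100 + 0.3225·480) / 0.20475 = 417.95 / 0.20475 ≈ 2041.2698.
Intermediate flow from 3 to 1: z_31 = a_31 · x_1 = 0.05 × 417.95 / 0.20475 = 20.8975 / 0.20475 ≈ 102.06.

z_31 = 102.06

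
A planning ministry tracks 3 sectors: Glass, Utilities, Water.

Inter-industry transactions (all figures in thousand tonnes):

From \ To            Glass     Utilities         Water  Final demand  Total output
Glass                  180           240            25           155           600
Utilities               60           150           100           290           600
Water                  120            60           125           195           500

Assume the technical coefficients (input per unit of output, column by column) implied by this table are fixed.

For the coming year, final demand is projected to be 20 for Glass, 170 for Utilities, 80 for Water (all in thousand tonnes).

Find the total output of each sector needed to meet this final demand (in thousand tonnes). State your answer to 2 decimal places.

Technical coefficients a_ij = z_ij / X_j:
  a_GG = 180/600 = 0.30, a_UG = 60/600 = 0.10, a_WG = 120/600 = 0.20
  a_GU = 240/600 = 0.40, a_UU = 150/600 = 0.25, a_WU = 60/600 = 0.10
  a_GW = 25/500 = 0.05, a_UW = 100/500 = 0.20, a_WW = 125/500 = 0.25
I − A =
  [   0.70    -0.40    -0.05]
  [  -0.10     0.75    -0.20]
  [  -0.20    -0.10     0.75]
Cofactors of I−A, C_ij = (−1)^(i+j)·(minor ij) (rows/columns in the sector order above):
  C_11 = (0.75)(0.75) − (-0.20)(-0.10) = 0.5425
  C_12 = −[(-0.10)(0.75) − (-0.20)(-0.20)] = 0.1150
  C_13 = (-0.10)(-0.10) − (0.75)(-0.20) = 0.1600
  C_21 = −[(-0.40)(0.75) − (-0.05)(-0.10)] = 0.3050
  C_22 = (0.70)(0.75) − (-0.05)(-0.20) = 0.5150
  C_23 = −[(0.70)(-0.10) − (-0.40)(-0.20)] = 0.1500
  C_31 = (-0.40)(-0.20) − (-0.05)(0.75) = 0.1175
  C_32 = −[(0.70)(-0.20) − (-0.05)(-0.10)] = 0.1450
  C_33 = (0.70)(0.75) − (-0.40)(-0.10) = 0.4850
det(I−A) = Σ_j (I−A)_1j·C_1j = (0.70)(0.5425) + (-0.40)(0.1150) + (-0.05)(0.1600) = 0.32575
adj(I−A) = Cᵀ =
  [ 0.5425   0.3050   0.1175]
  [ 0.1150   0.5150   0.1450]
  [ 0.1600   0.1500   0.4850]
(I − A)⁻¹ = adj(I−A) / det(I−A) ≈
  [   1.6654     0.9363     0.3607]
  [   0.3530     1.5810     0.4451]
  [   0.4912     0.4605     1.4889]
x = (I − A)⁻¹ d = adj(I−A)·d / det(I−A), with det(I−A) = 0.32575:
  x_G = (0.5425·20 + 0.3050·170 + 0.1175·80) / 0.32575 = 72.10 / 0.32575 ≈ 221.34
  x_U = (0.1150·20 + 0.5150·170 + 0.1450·80) / 0.32575 = 101.45 / 0.32575 ≈ 311.44
  x_W = (0.1600·20 + 0.1500·170 + 0.4850·80) / 0.32575 = 67.50 / 0.32575 ≈ 207.21

x_G = 221.34, x_U = 311.44, x_W = 207.21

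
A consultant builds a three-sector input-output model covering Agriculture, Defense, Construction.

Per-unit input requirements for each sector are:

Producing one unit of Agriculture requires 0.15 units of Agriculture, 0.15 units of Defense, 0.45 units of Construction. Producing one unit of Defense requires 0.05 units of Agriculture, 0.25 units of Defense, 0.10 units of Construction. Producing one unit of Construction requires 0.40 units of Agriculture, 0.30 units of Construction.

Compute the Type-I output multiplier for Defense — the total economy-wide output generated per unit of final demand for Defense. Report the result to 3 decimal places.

m_2 = 1.992

I − A =
  [   0.85    -0.05    -0.40]
  [  -0.15     0.75     0.00]
  [  -0.45    -0.10     0.70]
Cofactors of I−A, C_ij = (−1)^(i+j)·(minor ij) (rows/columns in the sector order above):
  C_11 = (0.75)(0.70) − (0.00)(-0.10) = 0.5250
  C_12 = −[(-0.15)(0.70) − (0.00)(-0.45)] = 0.1050
  C_13 = (-0.15)(-0.10) − (0.75)(-0.45) = 0.3525
  C_21 = −[(-0.05)(0.70) − (-0.40)(-0.10)] = 0.0750
  C_22 = (0.85)(0.70) − (-0.40)(-0.45) = 0.4150
  C_23 = −[(0.85)(-0.10) − (-0.05)(-0.45)] = 0.1075
  C_31 = (-0.05)(0.00) − (-0.40)(0.75) = 0.3000
  C_32 = −[(0.85)(0.00) − (-0.40)(-0.15)] = 0.0600
  C_33 = (0.85)(0.75) − (-0.05)(-0.15) = 0.6300
det(I−A) = Σ_j (I−A)_1j·C_1j = (0.85)(0.5250) + (-0.05)(0.1050) + (-0.40)(0.3525) = 0.3000
adj(I−A) = Cᵀ =
  [ 0.5250   0.0750   0.3000]
  [ 0.1050   0.4150   0.0600]
  [ 0.3525   0.1075   0.6300]
(I − A)⁻¹ = adj(I−A) / det(I−A) ≈
  [   1.7500     0.2500     1.0000]
  [   0.3500     1.3833     0.2000]
  [   1.1750     0.3583     2.1000]
The output multiplier for sector j is the column-j sum of the Leontief inverse (I − A)⁻¹ = adj(I−A) / det(I−A).
Column 2 of adj(I−A): (0.0750, 0.4150, 0.1075); det(I−A) = 0.3000.
m_2 = (0.0750 + 0.4150 + 0.1075) / 0.3000 = 0.5975 / 0.3000 ≈ 1.992.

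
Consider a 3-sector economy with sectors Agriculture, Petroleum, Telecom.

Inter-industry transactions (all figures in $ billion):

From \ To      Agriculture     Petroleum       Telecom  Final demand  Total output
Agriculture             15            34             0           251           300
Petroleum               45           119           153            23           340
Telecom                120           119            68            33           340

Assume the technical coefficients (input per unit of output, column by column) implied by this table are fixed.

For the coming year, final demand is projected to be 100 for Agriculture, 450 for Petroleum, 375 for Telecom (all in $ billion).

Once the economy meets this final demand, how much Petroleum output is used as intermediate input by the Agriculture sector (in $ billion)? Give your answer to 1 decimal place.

Technical coefficients a_ij = z_ij / X_j:
  a_11 = 15/300 = 0.05, a_21 = 45/300 = 0.15, a_31 = 120/300 = 0.40
  a_12 = 34/340 = 0.10, a_22 = 119/340 = 0.35, a_32 = 119/340 = 0.35
  a_13 = 0/340 = 0.00, a_23 = 153/340 = 0.45, a_33 = 68/340 = 0.20
I − A =
  [   0.95    -0.10     0.00]
  [  -0.15     0.65    -0.45]
  [  -0.40    -0.35     0.80]
Cofactors of I−A, C_ij = (−1)^(i+j)·(minor ij) (rows/columns in the sector order above):
  C_11 = (0.65)(0.80) − (-0.45)(-0.35) = 0.3625
  C_12 = −[(-0.15)(0.80) − (-0.45)(-0.40)] = 0.3000
  C_13 = (-0.15)(-0.35) − (0.65)(-0.40) = 0.3125
  C_21 = −[(-0.10)(0.80) − (0.00)(-0.35)] = 0.0800
  C_22 = (0.95)(0.80) − (0.00)(-0.40) = 0.7600
  C_23 = −[(0.95)(-0.35) − (-0.10)(-0.40)] = 0.3725
  C_31 = (-0.10)(-0.45) − (0.00)(0.65) = 0.0450
  C_32 = −[(0.95)(-0.45) − (0.00)(-0.15)] = 0.4275
  C_33 = (0.95)(0.65) − (-0.10)(-0.15) = 0.6025
det(I−A) = Σ_j (I−A)_1j·C_1j = (0.95)(0.3625) + (-0.10)(0.3000) + (0.00)(0.3125) = 0.314375
adj(I−A) = Cᵀ =
  [ 0.3625   0.0800   0.0450]
  [ 0.3000   0.7600   0.4275]
  [ 0.3125   0.3725   0.6025]
(I − A)⁻¹ = adj(I−A) / det(I−A) ≈
  [   1.1531     0.2545     0.1431]
  [   0.9543     2.4175     1.3598]
  [   0.9940     1.1849     1.9165]
First solve x = (I − A)⁻¹ d = adj(I−A)·d / det(I−A); in particular x_1 = (0.3625·100 + 0.0800·450 + 0.0450·375) / 0.314375 = 89.125 / 0.314375 ≈ 283.499.
Intermediate flow from 2 to 1: z_21 = a_21 · x_1 = 0.15 × 89.125 / 0.314375 = 13.36875 / 0.314375 ≈ 42.5.

z_21 = 42.5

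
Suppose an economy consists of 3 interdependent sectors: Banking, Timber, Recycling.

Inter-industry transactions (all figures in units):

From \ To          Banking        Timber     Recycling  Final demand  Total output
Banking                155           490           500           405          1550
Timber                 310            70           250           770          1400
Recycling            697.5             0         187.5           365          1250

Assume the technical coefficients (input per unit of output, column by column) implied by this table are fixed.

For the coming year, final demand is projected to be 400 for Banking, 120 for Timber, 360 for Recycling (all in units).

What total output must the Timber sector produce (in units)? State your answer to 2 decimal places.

Technical coefficients a_ij = z_ij / X_j:
  a_BB = 155/1550 = 0.10, a_TB = 310/1550 = 0.20, a_RB = 697.5/1550 = 0.45
  a_BT = 490/1400 = 0.35, a_TT = 70/1400 = 0.05, a_RT = 0/1400 = 0.00
  a_BR = 500/1250 = 0.40, a_TR = 250/1250 = 0.20, a_RR = 187.5/1250 = 0.15
I − A =
  [   0.90    -0.35    -0.40]
  [  -0.20     0.95    -0.20]
  [  -0.45     0.00     0.85]
Cofactors of I−A, C_ij = (−1)^(i+j)·(minor ij) (rows/columns in the sector order above):
  C_11 = (0.95)(0.85) − (-0.20)(0.00) = 0.8075
  C_12 = −[(-0.20)(0.85) − (-0.20)(-0.45)] = 0.2600
  C_13 = (-0.20)(0.00) − (0.95)(-0.45) = 0.4275
  C_21 = −[(-0.35)(0.85) − (-0.40)(0.00)] = 0.2975
  C_22 = (0.90)(0.85) − (-0.40)(-0.45) = 0.5850
  C_23 = −[(0.90)(0.00) − (-0.35)(-0.45)] = 0.1575
  C_31 = (-0.35)(-0.20) − (-0.40)(0.95) = 0.4500
  C_32 = −[(0.90)(-0.20) − (-0.40)(-0.20)] = 0.2600
  C_33 = (0.90)(0.95) − (-0.35)(-0.20) = 0.7850
det(I−A) = Σ_j (I−A)_1j·C_1j = (0.90)(0.8075) + (-0.35)(0.2600) + (-0.40)(0.4275) = 0.46475
adj(I−A) = Cᵀ =
  [ 0.8075   0.2975   0.4500]
  [ 0.2600   0.5850   0.2600]
  [ 0.4275   0.1575   0.7850]
(I − A)⁻¹ = adj(I−A) / det(I−A) ≈
  [   1.7375     0.6401     0.9683]
  [   0.5594     1.2587     0.5594]
  [   0.9198     0.3389     1.6891]
x = (I − A)⁻¹ d = adj(I−A)·d / det(I−A), with det(I−A) = 0.46475:
  x_B = (0.8075·400 + 0.2975·120 + 0.4500·360) / 0.46475 = 520.70 / 0.46475 ≈ 1120.39
  x_T = (0.2600·400 + 0.5850·120 + 0.2600·360) / 0.46475 = 267.80 / 0.46475 ≈ 576.22
  x_R = (0.4275·400 + 0.1575·120 + 0.7850·360) / 0.46475 = 472.50 / 0.46475 ≈ 1016.68

x_T = 576.22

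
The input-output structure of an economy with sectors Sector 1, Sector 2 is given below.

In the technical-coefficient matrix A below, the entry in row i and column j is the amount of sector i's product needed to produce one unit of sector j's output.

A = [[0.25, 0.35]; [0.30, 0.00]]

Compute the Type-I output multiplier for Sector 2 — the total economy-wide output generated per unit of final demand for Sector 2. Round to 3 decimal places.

I − A =
  [   0.75    -0.35]
  [  -0.30     1.00]
det(I−A) = (0.75)(1.00) − (-0.35)(-0.30) = 0.6450
adj(I−A) = [[1.00, 0.35], [0.30, 0.75]]
(I − A)⁻¹ = adj(I−A) / det(I−A) ≈
  [   1.5504     0.5426]
  [   0.4651     1.1628]
The output multiplier for sector j is the column-j sum of the Leontief inverse (I − A)⁻¹ = adj(I−A) / det(I−A).
Column 2 of adj(I−A): (0.35, 0.75); det(I−A) = 0.6450.
m_2 = (0.35 + 0.75) / 0.6450 = 1.10 / 0.6450 ≈ 1.705.

m_2 = 1.705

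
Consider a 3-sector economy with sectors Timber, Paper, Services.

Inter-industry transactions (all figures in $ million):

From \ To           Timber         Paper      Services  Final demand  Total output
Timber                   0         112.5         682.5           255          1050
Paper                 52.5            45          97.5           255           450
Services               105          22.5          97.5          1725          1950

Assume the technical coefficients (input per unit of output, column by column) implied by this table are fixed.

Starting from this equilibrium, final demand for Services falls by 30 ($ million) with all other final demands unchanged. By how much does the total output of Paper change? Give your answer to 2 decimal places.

Δx_P = -2.51

Technical coefficients a_ij = z_ij / X_j:
  a_TT = 0/1050 = 0.00, a_PT = 52.5/1050 = 0.05, a_ST = 105/1050 = 0.10
  a_TP = 112.5/450 = 0.25, a_PP = 45/450 = 0.10, a_SP = 22.5/450 = 0.05
  a_TS = 682.5/1950 = 0.35, a_PS = 97.5/1950 = 0.05, a_SS = 97.5/1950 = 0.05
I − A =
  [   1.00    -0.25    -0.35]
  [  -0.05     0.90    -0.05]
  [  -0.10    -0.05     0.95]
Cofactors of I−A, C_ij = (−1)^(i+j)·(minor ij) (rows/columns in the sector order above):
  C_11 = (0.90)(0.95) − (-0.05)(-0.05) = 0.8525
  C_12 = −[(-0.05)(0.95) − (-0.05)(-0.10)] = 0.0525
  C_13 = (-0.05)(-0.05) − (0.90)(-0.10) = 0.0925
  C_21 = −[(-0.25)(0.95) − (-0.35)(-0.05)] = 0.2550
  C_22 = (1.00)(0.95) − (-0.35)(-0.10) = 0.9150
  C_23 = −[(1.00)(-0.05) − (-0.25)(-0.10)] = 0.0750
  C_31 = (-0.25)(-0.05) − (-0.35)(0.90) = 0.3275
  C_32 = −[(1.00)(-0.05) − (-0.35)(-0.05)] = 0.0675
  C_33 = (1.00)(0.90) − (-0.25)(-0.05) = 0.8875
det(I−A) = Σ_j (I−A)_1j·C_1j = (1.00)(0.8525) + (-0.25)(0.0525) + (-0.35)(0.0925) = 0.8070
adj(I−A) = Cᵀ =
  [ 0.8525   0.2550   0.3275]
  [ 0.0525   0.9150   0.0675]
  [ 0.0925   0.0750   0.8875]
(I − A)⁻¹ = adj(I−A) / det(I−A) ≈
  [   1.0564     0.3160     0.4058]
  [   0.0651     1.1338     0.0836]
  [   0.1146     0.0929     1.0998]
Δx = (I − A)⁻¹ Δd with Δd having -30 in the Services component and 0 elsewhere.
So Δx_P = L_PS · (-30), where L_PS = adj(I−A)_PS / det(I−A) = 0.0675 / 0.8070.
Δx_P = 0.0675 × (-30) / 0.8070 = -2.025 / 0.8070 ≈ -2.51.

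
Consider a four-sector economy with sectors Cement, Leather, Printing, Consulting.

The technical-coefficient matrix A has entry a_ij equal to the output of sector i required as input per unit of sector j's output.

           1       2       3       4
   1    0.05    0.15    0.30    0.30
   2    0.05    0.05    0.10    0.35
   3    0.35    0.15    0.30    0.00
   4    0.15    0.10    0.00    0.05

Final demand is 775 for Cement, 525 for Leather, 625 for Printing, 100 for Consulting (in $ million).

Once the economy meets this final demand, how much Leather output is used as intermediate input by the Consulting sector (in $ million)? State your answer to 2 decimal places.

I − A =
  [   0.95    -0.15    -0.30    -0.30]
  [  -0.05     0.95    -0.10    -0.35]
  [  -0.35    -0.15     0.70     0.00]
  [  -0.15    -0.10     0.00     0.95]
Compute the cofactors C_ij = (−1)^(i+j)·(3×3 minor ij) of I−A; the adjugate is their transpose:
adj(I−A) = Cᵀ =
  [ 0.593000   0.163500   0.277500   0.247500]
  [ 0.103250   0.500500   0.115750   0.217000]
  [ 0.318625   0.189000   0.764875   0.170250]
  [ 0.104500   0.078500   0.056000   0.505000]
det(I−A) = Σ_j (I−A)_1j·C_1j = (0.95)(0.593000) + (-0.15)(0.103250) + (-0.30)(0.318625) + (-0.30)(0.104500) = 0.420925
(I − A)⁻¹ = adj(I−A) / det(I−A) ≈
  [   1.4088     0.3884     0.6593     0.5880]
  [   0.2453     1.1890     0.2750     0.5155]
  [   0.7570     0.4490     1.8171     0.4045]
  [   0.2483     0.1865     0.1330     1.1997]
First solve x = (I − A)⁻¹ d = adj(I−A)·d / det(I−A); in particular x_4 = (0.104500·775 + 0.078500·525 + 0.056000·625 + 0.505000·100) / 0.420925 = 207.70 / 0.420925 ≈ 493.4371.
Intermediate flow from 2 to 4: z_24 = a_24 · x_4 = 0.35 × 207.70 / 0.420925 = 72.695 / 0.420925 ≈ 172.70.

z_24 = 172.70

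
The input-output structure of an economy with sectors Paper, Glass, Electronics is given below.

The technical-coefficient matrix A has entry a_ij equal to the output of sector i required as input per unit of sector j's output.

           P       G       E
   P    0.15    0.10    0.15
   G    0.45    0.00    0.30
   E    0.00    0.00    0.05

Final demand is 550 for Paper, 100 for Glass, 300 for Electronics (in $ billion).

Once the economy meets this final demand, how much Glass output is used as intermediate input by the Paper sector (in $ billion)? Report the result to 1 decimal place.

z_GP = 344.8

I − A =
  [   0.85    -0.10    -0.15]
  [  -0.45     1.00    -0.30]
  [   0.00     0.00     0.95]
Cofactors of I−A, C_ij = (−1)^(i+j)·(minor ij) (rows/columns in the sector order above):
  C_11 = (1.00)(0.95) − (-0.30)(0.00) = 0.9500
  C_12 = −[(-0.45)(0.95) − (-0.30)(0.00)] = 0.4275
  C_13 = (-0.45)(0.00) − (1.00)(0.00) = 0.0000
  C_21 = −[(-0.10)(0.95) − (-0.15)(0.00)] = 0.0950
  C_22 = (0.85)(0.95) − (-0.15)(0.00) = 0.8075
  C_23 = −[(0.85)(0.00) − (-0.10)(0.00)] = 0.0000
  C_31 = (-0.10)(-0.30) − (-0.15)(1.00) = 0.1800
  C_32 = −[(0.85)(-0.30) − (-0.15)(-0.45)] = 0.3225
  C_33 = (0.85)(1.00) − (-0.10)(-0.45) = 0.8050
det(I−A) = Σ_j (I−A)_1j·C_1j = (0.85)(0.9500) + (-0.10)(0.4275) + (-0.15)(0.0000) = 0.76475
adj(I−A) = Cᵀ =
  [ 0.9500   0.0950   0.1800]
  [ 0.4275   0.8075   0.3225]
  [ 0.0000   0.0000   0.8050]
(I − A)⁻¹ = adj(I−A) / det(I−A) ≈
  [   1.2422     0.1242     0.2354]
  [   0.5590     1.0559     0.4217]
  [   0.0000     0.0000     1.0526]
First solve x = (I − A)⁻¹ d = adj(I−A)·d / det(I−A); in particular x_P = (0.9500·550 + 0.0950·100 + 0.1800·300) / 0.76475 = 586.00 / 0.76475 ≈ 766.263.
Intermediate flow from G to P: z_GP = a_GP · x_P = 0.45 × 586.00 / 0.76475 = 263.70 / 0.76475 ≈ 344.8.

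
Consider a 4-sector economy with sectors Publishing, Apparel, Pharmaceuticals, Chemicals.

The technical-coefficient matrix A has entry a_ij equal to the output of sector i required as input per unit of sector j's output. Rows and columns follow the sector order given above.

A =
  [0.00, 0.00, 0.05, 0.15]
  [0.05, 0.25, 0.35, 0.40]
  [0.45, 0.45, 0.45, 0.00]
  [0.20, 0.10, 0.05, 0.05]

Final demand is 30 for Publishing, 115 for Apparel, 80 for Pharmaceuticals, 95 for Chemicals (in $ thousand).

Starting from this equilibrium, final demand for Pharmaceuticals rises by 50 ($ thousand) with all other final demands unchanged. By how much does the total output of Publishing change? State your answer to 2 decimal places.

Δx_1 = 12.35

I − A =
  [   1.00     0.00    -0.05    -0.15]
  [  -0.05     0.75    -0.35    -0.40]
  [  -0.45    -0.45     0.55     0.00]
  [  -0.20    -0.10    -0.05     0.95]
Compute the cofactors C_ij = (−1)^(i+j)·(3×3 minor ij) of I−A; the adjugate is their transpose:
adj(I−A) = Cᵀ =
  [ 0.21125   0.03300   0.04450   0.04725]
  [ 0.22875   0.48125   0.34875   0.23875]
  [ 0.36000   0.42075   0.64925   0.23400]
  [ 0.08750   0.07975   0.08025   0.23700]
det(I−A) = Σ_j (I−A)_1j·C_1j = (1.00)(0.21125) + (0.00)(0.22875) + (-0.05)(0.36000) + (-0.15)(0.08750) = 0.180125
(I − A)⁻¹ = adj(I−A) / det(I−A) ≈
  [   1.1728     0.1832     0.2471     0.2623]
  [   1.2700     2.6718     1.9362     1.3255]
  [   1.9986     2.3359     3.6044     1.2991]
  [   0.4858     0.4427     0.4455     1.3158]
Δx = (I − A)⁻¹ Δd with Δd having +50 in the Pharmaceuticals component and 0 elsewhere.
So Δx_1 = L_13 · (+50), where L_13 = adj(I−A)_13 / det(I−A) = 0.04450 / 0.180125.
Δx_1 = 0.04450 × (+50) / 0.180125 = 2.225 / 0.180125 ≈ 12.35.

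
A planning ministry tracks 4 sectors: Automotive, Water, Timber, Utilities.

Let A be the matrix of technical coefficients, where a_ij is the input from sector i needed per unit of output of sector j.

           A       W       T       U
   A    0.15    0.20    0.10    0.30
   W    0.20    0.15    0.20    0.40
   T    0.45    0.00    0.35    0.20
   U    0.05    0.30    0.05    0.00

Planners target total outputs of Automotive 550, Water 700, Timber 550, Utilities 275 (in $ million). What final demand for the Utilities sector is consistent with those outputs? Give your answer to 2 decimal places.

d_U = 10.00

I − A =
  [   0.85    -0.20    -0.10    -0.30]
  [  -0.20     0.85    -0.20    -0.40]
  [  -0.45     0.00     0.65    -0.20]
  [  -0.05    -0.30    -0.05     1.00]
d = (I − A) x:
  d_A = (+0.85)·550 + (-0.20)·700 + (-0.10)·550 + (-0.30)·275 = 190.00
  d_W = (-0.20)·550 + (+0.85)·700 + (-0.20)·550 + (-0.40)·275 = 265.00
  d_T = (-0.45)·550 + (+0.00)·700 + (+0.65)·550 + (-0.20)·275 = 55.00
  d_U = (-0.05)·550 + (-0.30)·700 + (-0.05)·550 + (+1.00)·275 = 10.00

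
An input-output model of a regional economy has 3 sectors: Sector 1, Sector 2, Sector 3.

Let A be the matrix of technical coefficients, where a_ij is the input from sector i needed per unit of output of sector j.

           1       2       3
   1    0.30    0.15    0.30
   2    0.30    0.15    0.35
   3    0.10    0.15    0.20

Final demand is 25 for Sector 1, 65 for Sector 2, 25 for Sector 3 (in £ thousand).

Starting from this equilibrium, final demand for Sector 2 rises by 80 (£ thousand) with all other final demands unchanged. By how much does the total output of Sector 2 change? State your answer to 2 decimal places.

I − A =
  [   0.70    -0.15    -0.30]
  [  -0.30     0.85    -0.35]
  [  -0.10    -0.15     0.80]
Cofactors of I−A, C_ij = (−1)^(i+j)·(minor ij) (rows/columns in the sector order above):
  C_11 = (0.85)(0.80) − (-0.35)(-0.15) = 0.6275
  C_12 = −[(-0.30)(0.80) − (-0.35)(-0.10)] = 0.2750
  C_13 = (-0.30)(-0.15) − (0.85)(-0.10) = 0.1300
  C_21 = −[(-0.15)(0.80) − (-0.30)(-0.15)] = 0.1650
  C_22 = (0.70)(0.80) − (-0.30)(-0.10) = 0.5300
  C_23 = −[(0.70)(-0.15) − (-0.15)(-0.10)] = 0.1200
  C_31 = (-0.15)(-0.35) − (-0.30)(0.85) = 0.3075
  C_32 = −[(0.70)(-0.35) − (-0.30)(-0.30)] = 0.3350
  C_33 = (0.70)(0.85) − (-0.15)(-0.30) = 0.5500
det(I−A) = Σ_j (I−A)_1j·C_1j = (0.70)(0.6275) + (-0.15)(0.2750) + (-0.30)(0.1300) = 0.3590
adj(I−A) = Cᵀ =
  [ 0.6275   0.1650   0.3075]
  [ 0.2750   0.5300   0.3350]
  [ 0.1300   0.1200   0.5500]
(I − A)⁻¹ = adj(I−A) / det(I−A) ≈
  [   1.7479     0.4596     0.8565]
  [   0.7660     1.4763     0.9331]
  [   0.3621     0.3343     1.5320]
Δx = (I − A)⁻¹ Δd with Δd having +80 in the Sector 2 component and 0 elsewhere.
So Δx_2 = L_22 · (+80), where L_22 = adj(I−A)_22 / det(I−A) = 0.5300 / 0.3590.
Δx_2 = 0.5300 × (+80) / 0.3590 = 42.40 / 0.3590 ≈ 118.11.

Δx_2 = 118.11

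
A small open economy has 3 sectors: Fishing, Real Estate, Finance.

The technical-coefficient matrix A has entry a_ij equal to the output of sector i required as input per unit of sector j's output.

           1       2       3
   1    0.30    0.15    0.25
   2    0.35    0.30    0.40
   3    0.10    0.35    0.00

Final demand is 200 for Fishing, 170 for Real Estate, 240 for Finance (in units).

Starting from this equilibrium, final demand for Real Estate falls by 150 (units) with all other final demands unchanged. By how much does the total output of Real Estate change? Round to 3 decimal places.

I − A =
  [   0.70    -0.15    -0.25]
  [  -0.35     0.70    -0.40]
  [  -0.10    -0.35     1.00]
Cofactors of I−A, C_ij = (−1)^(i+j)·(minor ij) (rows/columns in the sector order above):
  C_11 = (0.70)(1.00) − (-0.40)(-0.35) = 0.5600
  C_12 = −[(-0.35)(1.00) − (-0.40)(-0.10)] = 0.3900
  C_13 = (-0.35)(-0.35) − (0.70)(-0.10) = 0.1925
  C_21 = −[(-0.15)(1.00) − (-0.25)(-0.35)] = 0.2375
  C_22 = (0.70)(1.00) − (-0.25)(-0.10) = 0.6750
  C_23 = −[(0.70)(-0.35) − (-0.15)(-0.10)] = 0.2600
  C_31 = (-0.15)(-0.40) − (-0.25)(0.70) = 0.2350
  C_32 = −[(0.70)(-0.40) − (-0.25)(-0.35)] = 0.3675
  C_33 = (0.70)(0.70) − (-0.15)(-0.35) = 0.4375
det(I−A) = Σ_j (I−A)_1j·C_1j = (0.70)(0.5600) + (-0.15)(0.3900) + (-0.25)(0.1925) = 0.285375
adj(I−A) = Cᵀ =
  [ 0.5600   0.2375   0.2350]
  [ 0.3900   0.6750   0.3675]
  [ 0.1925   0.2600   0.4375]
(I − A)⁻¹ = adj(I−A) / det(I−A) ≈
  [   1.9623     0.8322     0.8235]
  [   1.3666     2.3653     1.2878]
  [   0.6746     0.9111     1.5331]
Δx = (I − A)⁻¹ Δd with Δd having -150 in the Real Estate component and 0 elsewhere.
So Δx_2 = L_22 · (-150), where L_22 = adj(I−A)_22 / det(I−A) = 0.6750 / 0.285375.
Δx_2 = 0.6750 × (-150) / 0.285375 = -101.25 / 0.285375 ≈ -354.796.

Δx_2 = -354.796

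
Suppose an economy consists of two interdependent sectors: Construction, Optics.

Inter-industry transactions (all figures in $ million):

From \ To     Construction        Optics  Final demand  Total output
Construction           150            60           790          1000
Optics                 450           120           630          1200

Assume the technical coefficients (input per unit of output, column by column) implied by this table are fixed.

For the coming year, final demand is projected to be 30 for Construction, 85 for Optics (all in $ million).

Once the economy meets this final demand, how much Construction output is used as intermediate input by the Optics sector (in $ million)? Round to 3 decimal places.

z_12 = 5.774

Technical coefficients a_ij = z_ij / X_j:
  a_11 = 150/1000 = 0.15, a_21 = 450/1000 = 0.45
  a_12 = 60/1200 = 0.05, a_22 = 120/1200 = 0.10
I − A =
  [   0.85    -0.05]
  [  -0.45     0.90]
det(I−A) = (0.85)(0.90) − (-0.05)(-0.45) = 0.7425
adj(I−A) = [[0.90, 0.05], [0.45, 0.85]]
(I − A)⁻¹ = adj(I−A) / det(I−A) ≈
  [   1.2121     0.0673]
  [   0.6061     1.1448]
First solve x = (I − A)⁻¹ d = adj(I−A)·d / det(I−A); in particular x_2 = (0.45·30 + 0.85·85) / 0.7425 = 85.75 / 0.7425 ≈ 115.48822.
Intermediate flow from 1 to 2: z_12 = a_12 · x_2 = 0.05 × 85.75 / 0.7425 = 4.2875 / 0.7425 ≈ 5.774.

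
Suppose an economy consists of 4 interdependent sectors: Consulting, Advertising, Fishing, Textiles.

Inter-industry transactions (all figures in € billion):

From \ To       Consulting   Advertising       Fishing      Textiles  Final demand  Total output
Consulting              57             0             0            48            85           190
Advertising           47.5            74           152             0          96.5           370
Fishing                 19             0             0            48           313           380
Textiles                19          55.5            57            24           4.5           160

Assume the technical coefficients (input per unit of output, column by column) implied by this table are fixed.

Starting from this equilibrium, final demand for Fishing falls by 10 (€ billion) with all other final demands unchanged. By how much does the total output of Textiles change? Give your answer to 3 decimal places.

Δx_4 = -3.169

Technical coefficients a_ij = z_ij / X_j:
  a_11 = 57/190 = 0.30, a_21 = 47.5/190 = 0.25, a_31 = 19/190 = 0.10, a_41 = 19/190 = 0.10
  a_12 = 0/370 = 0.00, a_22 = 74/370 = 0.20, a_32 = 0/370 = 0.00, a_42 = 55.5/370 = 0.15
  a_13 = 0/380 = 0.00, a_23 = 152/380 = 0.40, a_33 = 0/380 = 0.00, a_43 = 57/380 = 0.15
  a_14 = 48/160 = 0.30, a_24 = 0/160 = 0.00, a_34 = 48/160 = 0.30, a_44 = 24/160 = 0.15
I − A =
  [   0.70     0.00     0.00    -0.30]
  [  -0.25     0.80    -0.40     0.00]
  [  -0.10     0.00     1.00    -0.30]
  [  -0.10    -0.15    -0.15     0.85]
Compute the cofactors C_ij = (−1)^(i+j)·(3×3 minor ij) of I−A; the adjugate is their transpose:
adj(I−A) = Cᵀ =
  [ 0.62600   0.04500   0.05400   0.24000]
  [ 0.24725   0.52900   0.23725   0.17100]
  [ 0.10325   0.03600   0.44075   0.19200]
  [ 0.13550   0.10500   0.12600   0.56000]
det(I−A) = Σ_j (I−A)_1j·C_1j = (0.70)(0.62600) + (0.00)(0.24725) + (0.00)(0.10325) + (-0.30)(0.13550) = 0.39755
(I − A)⁻¹ = adj(I−A) / det(I−A) ≈
  [   1.5746     0.1132     0.1358     0.6037]
  [   0.6219     1.3307     0.5968     0.4301]
  [   0.2597     0.0906     1.1087     0.4830]
  [   0.3408     0.2641     0.3169     1.4086]
Δx = (I − A)⁻¹ Δd with Δd having -10 in the Fishing component and 0 elsewhere.
So Δx_4 = L_43 · (-10), where L_43 = adj(I−A)_43 / det(I−A) = 0.12600 / 0.39755.
Δx_4 = 0.12600 × (-10) / 0.39755 = -1.26 / 0.39755 ≈ -3.169.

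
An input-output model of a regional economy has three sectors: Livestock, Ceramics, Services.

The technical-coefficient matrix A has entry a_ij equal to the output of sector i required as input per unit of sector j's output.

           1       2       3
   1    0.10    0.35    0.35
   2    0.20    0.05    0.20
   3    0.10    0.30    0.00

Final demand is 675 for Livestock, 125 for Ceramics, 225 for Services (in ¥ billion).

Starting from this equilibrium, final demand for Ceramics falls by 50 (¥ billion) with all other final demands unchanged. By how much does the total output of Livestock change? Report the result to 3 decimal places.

I − A =
  [   0.90    -0.35    -0.35]
  [  -0.20     0.95    -0.20]
  [  -0.10    -0.30     1.00]
Cofactors of I−A, C_ij = (−1)^(i+j)·(minor ij) (rows/columns in the sector order above):
  C_11 = (0.95)(1.00) − (-0.20)(-0.30) = 0.8900
  C_12 = −[(-0.20)(1.00) − (-0.20)(-0.10)] = 0.2200
  C_13 = (-0.20)(-0.30) − (0.95)(-0.10) = 0.1550
  C_21 = −[(-0.35)(1.00) − (-0.35)(-0.30)] = 0.4550
  C_22 = (0.90)(1.00) − (-0.35)(-0.10) = 0.8650
  C_23 = −[(0.90)(-0.30) − (-0.35)(-0.10)] = 0.3050
  C_31 = (-0.35)(-0.20) − (-0.35)(0.95) = 0.4025
  C_32 = −[(0.90)(-0.20) − (-0.35)(-0.20)] = 0.2500
  C_33 = (0.90)(0.95) − (-0.35)(-0.20) = 0.7850
det(I−A) = Σ_j (I−A)_1j·C_1j = (0.90)(0.8900) + (-0.35)(0.2200) + (-0.35)(0.1550) = 0.66975
adj(I−A) = Cᵀ =
  [ 0.8900   0.4550   0.4025]
  [ 0.2200   0.8650   0.2500]
  [ 0.1550   0.3050   0.7850]
(I − A)⁻¹ = adj(I−A) / det(I−A) ≈
  [   1.3289     0.6794     0.6010]
  [   0.3285     1.2915     0.3733]
  [   0.2314     0.4554     1.1721]
Δx = (I − A)⁻¹ Δd with Δd having -50 in the Ceramics component and 0 elsewhere.
So Δx_1 = L_12 · (-50), where L_12 = adj(I−A)_12 / det(I−A) = 0.4550 / 0.66975.
Δx_1 = 0.4550 × (-50) / 0.66975 = -22.75 / 0.66975 ≈ -33.968.

Δx_1 = -33.968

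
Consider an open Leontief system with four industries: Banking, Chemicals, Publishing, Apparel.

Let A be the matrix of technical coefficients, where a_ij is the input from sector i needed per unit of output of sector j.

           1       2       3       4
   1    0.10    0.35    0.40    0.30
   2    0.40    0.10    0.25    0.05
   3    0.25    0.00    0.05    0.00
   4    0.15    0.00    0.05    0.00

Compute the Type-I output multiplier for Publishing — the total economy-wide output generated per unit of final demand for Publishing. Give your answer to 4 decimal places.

m_3 = 3.2795

I − A =
  [   0.90    -0.35    -0.40    -0.30]
  [  -0.40     0.90    -0.25    -0.05]
  [  -0.25     0.00     0.95     0.00]
  [  -0.15     0.00    -0.05     1.00]
Compute the cofactors C_ij = (−1)^(i+j)·(3×3 minor ij) of I−A; the adjugate is their transpose:
adj(I−A) = Cᵀ =
  [ 0.855000   0.332500   0.461875   0.273125]
  [ 0.450250   0.708500   0.385000   0.170500]
  [ 0.225000   0.087500   0.626875   0.071875]
  [ 0.139500   0.054250   0.100625   0.524625]
det(I−A) = Σ_j (I−A)_1j·C_1j = (0.90)(0.855000) + (-0.35)(0.450250) + (-0.40)(0.225000) + (-0.30)(0.139500) = 0.4800625
(I − A)⁻¹ = adj(I−A) / det(I−A) ≈
  [   1.78102     0.69262     0.96211     0.56894]
  [   0.93790     1.47585     0.80198     0.35516]
  [   0.46869     0.18227     1.30582     0.14972]
  [   0.29059     0.11301     0.20961     1.09283]
The output multiplier for sector j is the column-j sum of the Leontief inverse (I − A)⁻¹ = adj(I−A) / det(I−A).
Column 3 of adj(I−A): (0.461875, 0.385000, 0.626875, 0.100625); det(I−A) = 0.4800625.
m_3 = (0.461875 + 0.385000 + 0.626875 + 0.100625) / 0.4800625 = 1.574375 / 0.4800625 ≈ 3.2795.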